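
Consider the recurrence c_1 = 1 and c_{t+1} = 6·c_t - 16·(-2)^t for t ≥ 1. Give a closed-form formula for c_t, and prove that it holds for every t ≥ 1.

Computing the first terms: c_1 = 1, c_2 = 38, c_3 = 164. This suggests c_t = -(-2)^(t + 1) + 5·6^(t - 1).
For the base case t = 1: the formula gives 1 = 1 = c_1.
Inductive step: suppose the statement holds for some p ≥ 1, so c_p = -(-2)^(p + 1) + 5·6^(p - 1).
Then c_{p+1} = 6·c_p - 16·(-2)^p = 6·(-(-2)^(p + 1) + 5·6^(p - 1)) - 16·(-2)^p = -(-2)^(p + 2) + 5·6^p = -(-2)^((p+1) + 1) + 5·6^((p+1) - 1),
which is the claimed formula at t = p+1.
This completes the induction.

c_t = -(-2)^(t + 1) + 5·6^(t - 1)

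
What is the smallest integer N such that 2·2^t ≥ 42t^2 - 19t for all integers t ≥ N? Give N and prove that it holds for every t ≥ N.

At t = 11: 4096 < 4873, so the inequality fails and N ≥ 12. We prove 2·2^t ≥ 42t^2 - 19t for all t ≥ 12.
Base case (t = 12): 2·2^t = 8192 and 42t^2 - 19t = 5820, so 8192 ≥ 5820.
For the inductive step, assume it holds for an arbitrary j ≥ 12, so 2·2^j ≥ 42j^2 - 19j.
Then 2·2^(j + 1) = 2·(2·2^j) ≥ 2·(42j^2 - 19j).
Also, for j ≥ 12 we have 2·(42j^2 - 19j) ≥ 42(j+1)^2 - 19(j+1), since 2·(42j^2 - 19j) − (42(j+1)^2 - 19(j+1)) = 42j^2 - 103j - 23, which is nonnegative for all j ≥ 12.
Combining, 2·2^(j + 1) ≥ 42(j+1)^2 - 19(j+1).
By induction, the statement is established for all t ≥ 12.
Hence the smallest such N is 12.

N = 12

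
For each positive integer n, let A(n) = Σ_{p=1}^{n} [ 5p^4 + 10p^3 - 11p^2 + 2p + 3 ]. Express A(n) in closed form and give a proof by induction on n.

We claim A(n) = n(n^4 + 5n^3 + 3n^2 - 2n + 2) for all n ≥ 1.
When n = 1: A(1) = 9, and the closed form gives 9. They agree.
Inductive step: suppose the statement holds for some p ≥ 1, so A(p) = p(p^4 + 5p^3 + 3p^2 - 2p + 2).
Then A(p+1) = A(p) + (5p^4 + 30p^3 + 49p^2 + 30p + 9) = (p(p^4 + 5p^3 + 3p^2 - 2p + 2)) + (5p^4 + 30p^3 + 49p^2 + 30p + 9).
Simplifying, A(p+1) = (p + 1)(p^4 + 9p^3 + 24p^2 + 23p + 9) = (p+1)((p+1)^4 + 5(p+1)^3 + 3(p+1)^2 - 2(p+1) + 2),
which is the closed form with n = p+1.
By the principle of mathematical induction, the result holds for all n ≥ 1.

A(n) = n(n^4 + 5n^3 + 3n^2 - 2n + 2)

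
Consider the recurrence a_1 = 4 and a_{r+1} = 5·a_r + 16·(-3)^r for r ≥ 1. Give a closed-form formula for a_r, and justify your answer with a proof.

Computing the first terms: a_1 = 4, a_2 = -28, a_3 = 4. This suggests a_r = -2(-3)^r - 2·5^(r - 1).
Base case (r = 1): the formula gives 4 = 4 = a_1.
For the inductive step, assume it holds for an arbitrary p ≥ 1, so a_p = -2(-3)^p - 2·5^(p - 1).
Then a_{p+1} = 5·a_p + 16·(-3)^p = 5·(-2(-3)^p - 2·5^(p - 1)) + 16·(-3)^p = -2(-3)^(p + 1) - 2·5^p = -2(-3)^(p+1) - 2·5^((p+1) - 1),
which is the claimed formula at r = p+1.
By the principle of mathematical induction, the result holds for all r ≥ 1.

a_r = -2(-3)^r - 2·5^(r - 1)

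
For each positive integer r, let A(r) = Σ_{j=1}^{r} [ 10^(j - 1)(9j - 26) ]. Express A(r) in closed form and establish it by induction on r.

A(r) = 10^r(r - 3) + 3

We claim A(r) = 10^r(r - 3) + 3 for all r ≥ 1.
Base step (r = 1): A(1) = -17, and the closed form gives -17. They agree.
Inductive step: suppose the statement holds for some j ≥ 1, so A(j) = 10^j(j - 3) + 3.
Then A(j+1) = A(j) + (10^j(9j - 17)) = (10^j(j - 3) + 3) + (10^j(9j - 17)).
Simplifying, A(j+1) = 10·10^j·j - 20·10^j + 3 = 10^(j+1)((j+1) - 3) + 3,
which is the closed form with r = j+1.
Hence, by induction on r, the claim holds for every r ≥ 1.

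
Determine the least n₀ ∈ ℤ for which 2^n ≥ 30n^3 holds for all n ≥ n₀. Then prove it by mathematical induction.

At n = 17: 131072 < 147390, so the inequality fails and n₀ ≥ 18. We prove 2^n ≥ 30n^3 for all n ≥ 18.
For the base case n = 18: 2^n = 262144 and 30n^3 = 174960, so 262144 ≥ 174960.
Suppose the result is true for n = k, so 2^k ≥ 30k^3.
Then 2^(k + 1) = 2·(2^k) ≥ 2·(30k^3).
Also, for k ≥ 18 we have 2·(30k^3) ≥ 30(k+1)^3, since 2 ≥ (1 + 1/k)^3 for all k ≥ 18.
Combining, 2^(k + 1) ≥ 30(k+1)^3.
By the principle of mathematical induction, the result holds for all n ≥ 18.
Hence the smallest such n₀ is 18.

n₀ = 18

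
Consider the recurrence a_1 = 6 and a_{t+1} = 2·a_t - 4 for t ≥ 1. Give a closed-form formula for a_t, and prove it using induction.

a_t = 2^t + 4

Computing the first terms: a_1 = 6, a_2 = 8, a_3 = 12. This suggests a_t = 2^t + 4.
Base step (t = 1): the formula gives 6 = 6 = a_1.
For the inductive step, assume it holds for an arbitrary m ≥ 1, so a_m = 2^m + 4.
Then a_{m+1} = 2·a_m - 4 = 2·(2^m + 4) - 4 = 2^(m + 1) + 4,
which is the claimed formula at t = m+1.
Hence, by induction on t, the claim holds for every t ≥ 1.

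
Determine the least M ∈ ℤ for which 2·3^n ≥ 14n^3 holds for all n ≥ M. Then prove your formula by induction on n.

At n = 7: 4374 < 4802, so the inequality fails and M ≥ 8. We prove 2·3^n ≥ 14n^3 for all n ≥ 8.
When n = 8: 2·3^n = 13122 and 14n^3 = 7168, so 13122 ≥ 7168.
Inductive step: assume the claim holds for n = k, so 2·3^k ≥ 14k^3.
Then 2·3^(k + 1) = 3·(2·3^k) ≥ 3·(14k^3).
Also, for k ≥ 8 we have 3·(14k^3) ≥ 14(k+1)^3, since 3 ≥ (1 + 1/k)^3 for all k ≥ 8.
Combining, 2·3^(k + 1) ≥ 14(k+1)^3.
Hence, by induction on n, the claim holds for every n ≥ 8.
Hence the smallest such M is 8.

M = 8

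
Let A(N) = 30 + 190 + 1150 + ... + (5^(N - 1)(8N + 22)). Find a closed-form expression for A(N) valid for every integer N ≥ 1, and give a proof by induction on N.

A(N) = 5^N(2N + 5) - 5

We claim A(N) = 5^N(2N + 5) - 5 for all N ≥ 1.
Base case (N = 1): A(1) = 30, and the closed form gives 30. They agree.
For the inductive step, assume it holds for an arbitrary j ≥ 1, so A(j) = 5^j(2j + 5) - 5.
Then A(j+1) = A(j) + (5^j(8j + 30)) = (5^j(2j + 5) - 5) + (5^j(8j + 30)).
Simplifying, A(j+1) = 10·5^j·j + 35·5^j - 5 = 5^(j+1)(2(j+1) + 5) - 5,
which is the closed form with N = j+1.
This completes the induction.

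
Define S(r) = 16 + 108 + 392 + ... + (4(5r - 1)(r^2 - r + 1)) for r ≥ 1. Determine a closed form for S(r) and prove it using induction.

We claim S(r) = r(5r^3 + 2r^2 + 5r + 4) for all r ≥ 1.
For the base case r = 1: S(1) = 16, and the closed form gives 16. They agree.
Inductive step: suppose the statement holds for some m ≥ 1, so S(m) = m(5m^3 + 2m^2 + 5m + 4).
Then S(m+1) = S(m) + (-4(m - (m + 1)^2)(5m + 4)) = (m(5m^3 + 2m^2 + 5m + 4)) + (-4(m - (m + 1)^2)(5m + 4)).
Simplifying, S(m+1) = (m + 1)(5m^3 + 17m^2 + 24m + 16) = (m+1)(5(m+1)^3 + 2(m+1)^2 + 5(m+1) + 4),
which is the closed form with r = m+1.
By the principle of mathematical induction, the result holds for all r ≥ 1.

S(r) = r(5r^3 + 2r^2 + 5r + 4)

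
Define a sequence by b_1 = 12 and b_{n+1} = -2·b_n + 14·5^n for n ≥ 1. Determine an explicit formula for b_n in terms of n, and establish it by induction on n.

b_n = -(-2)^n + 2·5^n

Computing the first terms: b_1 = 12, b_2 = 46, b_3 = 258. This suggests b_n = -(-2)^n + 2·5^n.
When n = 1: the formula gives 12 = 12 = b_1.
For the inductive step, assume it holds for an arbitrary p ≥ 1, so b_p = -(-2)^p + 2·5^p.
Then b_{p+1} = -2·b_p + 14·5^p = -2·(-(-2)^p + 2·5^p) + 14·5^p = -(-2)^(p + 1) + 2·5^(p + 1),
which is the claimed formula at n = p+1.
Hence, by induction on n, the claim holds for every n ≥ 1.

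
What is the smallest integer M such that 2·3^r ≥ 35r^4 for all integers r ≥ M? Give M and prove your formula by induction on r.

M = 12

At r = 11: 354294 < 512435, so the inequality fails and M ≥ 12. We prove 2·3^r ≥ 35r^4 for all r ≥ 12.
When r = 12: 2·3^r = 1062882 and 35r^4 = 725760, so 1062882 ≥ 725760.
Suppose the result is true for r = p, so 2·3^p ≥ 35p^4.
Then 2·3^(p + 1) = 3·(2·3^p) ≥ 3·(35p^4).
Also, for p ≥ 12 we have 3·(35p^4) ≥ 35(p+1)^4, since 3 ≥ (1 + 1/p)^4 for all p ≥ 12.
Combining, 2·3^(p + 1) ≥ 35(p+1)^4.
This completes the induction.
Hence the smallest such M is 12.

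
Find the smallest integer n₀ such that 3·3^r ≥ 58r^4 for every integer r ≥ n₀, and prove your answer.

At r = 11: 531441 < 849178, so the inequality fails and n₀ ≥ 12. We prove 3·3^r ≥ 58r^4 for all r ≥ 12.
Base case (r = 12): 3·3^r = 1594323 and 58r^4 = 1202688, so 1594323 ≥ 1202688.
Inductive step: assume the claim holds for r = k, so 3·3^k ≥ 58k^4.
Then 3·3^(k + 1) = 3·(3·3^k) ≥ 3·(58k^4).
Also, for k ≥ 12 we have 3·(58k^4) ≥ 58(k+1)^4, since 3 ≥ (1 + 1/k)^4 for all k ≥ 12.
Combining, 3·3^(k + 1) ≥ 58(k+1)^4.
By induction, the statement is established for all r ≥ 12.
Hence the smallest such n₀ is 12.

n₀ = 12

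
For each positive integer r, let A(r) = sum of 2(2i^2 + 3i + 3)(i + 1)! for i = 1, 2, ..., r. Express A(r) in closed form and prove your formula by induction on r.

A(r) = (4r + 2)(r + 2)! - 4

We claim A(r) = (4r + 2)(r + 2)! - 4 for all r ≥ 1.
For the base case r = 1: A(1) = 32, and the closed form gives 32. They agree.
Inductive step: suppose the statement holds for some i ≥ 1, so A(i) = (4i + 2)(i + 2)! - 4.
Then A(i+1) = A(i) + (2(2i^2 + 7i + 8)(i + 2)!) = ((4i + 2)(i + 2)! - 4) + (2(2i^2 + 7i + 8)(i + 2)!).
Simplifying, A(i+1) = (4(i+1) + 2)((i+1) + 2)! - 4,
which is the closed form with r = i+1.
By the principle of mathematical induction, the result holds for all r ≥ 1.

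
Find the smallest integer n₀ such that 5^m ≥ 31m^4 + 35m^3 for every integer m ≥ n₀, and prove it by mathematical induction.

At m = 7: 78125 < 86436, so the inequality fails and n₀ ≥ 8. We prove 5^m ≥ 31m^4 + 35m^3 for all m ≥ 8.
For the base case m = 8: 5^m = 390625 and 31m^4 + 35m^3 = 144896, so 390625 ≥ 144896.
For the inductive step, assume it holds for an arbitrary i ≥ 8, so 5^i ≥ 31i^4 + 35i^3.
Then 5^(i + 1) = 5·(5^i) ≥ 5·(31i^4 + 35i^3).
Also, for i ≥ 8 we have 5·(31i^4 + 35i^3) ≥ 31(i+1)^4 + 35(i+1)^3, since 5·(31i^4 + 35i^3) − (31(i+1)^4 + 35(i+1)^3) = 124i^4 + 16i^3 - 291i^2 - 229i - 66, which is nonnegative for all i ≥ 8.
Combining, 5^(i + 1) ≥ 31(i+1)^4 + 35(i+1)^3.
This completes the induction.
Hence the smallest such n₀ is 8.

n₀ = 8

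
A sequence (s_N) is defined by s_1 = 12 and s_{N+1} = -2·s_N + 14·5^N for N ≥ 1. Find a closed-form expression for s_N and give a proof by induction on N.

Computing the first terms: s_1 = 12, s_2 = 46, s_3 = 258. This suggests s_N = -(-2)^N + 2·5^N.
Base step (N = 1): the formula gives 12 = 12 = s_1.
Suppose the result is true for N = p, so s_p = -(-2)^p + 2·5^p.
Then s_{p+1} = -2·s_p + 14·5^p = -2·(-(-2)^p + 2·5^p) + 14·5^p = -(-2)^(p + 1) + 2·5^(p + 1),
which is the claimed formula at N = p+1.
This completes the induction.

s_N = -(-2)^N + 2·5^N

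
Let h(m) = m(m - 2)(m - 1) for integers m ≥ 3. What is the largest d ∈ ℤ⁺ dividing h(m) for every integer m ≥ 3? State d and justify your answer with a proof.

d = 6

Computing the first values: h(3) = 6 and h(4) = 24; gcd(6, 24) = 6, so d ≤ 6.
We prove 6 | m(m - 2)(m - 1) for all m ≥ 3 by induction on m.
Base case (m = 3): h(3) = 6 = 6·(1), so 6 | h(3).
Inductive step: assume the claim holds for m = i, i.e. 6 | h(i). Then
h(i+1) − h(i) = (i-1)·i·(i+1) − (i-2)·(i-1)·i = (i-1)·i·[(i+1) − (i-2)] = 3·(i-1)·i. The product of 2 consecutive integers is divisible by (2)! = 2, so h(i+1) − h(i) is divisible by 3·2 = 6. By the inductive hypothesis 6 | h(i), hence 6 | h(i+1).
By induction, the statement is established for all m ≥ 3.
Therefore the largest such d is 6.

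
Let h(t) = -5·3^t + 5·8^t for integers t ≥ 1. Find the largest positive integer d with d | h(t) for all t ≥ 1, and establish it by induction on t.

d = 25

Computing the first values: h(1) = 25 and h(2) = 275; gcd(25, 275) = 25, so d ≤ 25.
We prove 25 | -5·3^t + 5·8^t for all t ≥ 1 by induction on t.
Base step (t = 1): h(1) = 25 = 25·(1), so 25 | h(1).
For the inductive step, assume it holds for an arbitrary m ≥ 1, i.e. 25 | h(m). Then
h(m+1) − 8·h(m) = (-5·3^(m+1) + 5·8^(m+1)) − 8·(-5·3^m + 5·8^m) = (-5)·3^m·(3 − 8) = (25)·3^m. Since 25 | h(m) by the inductive hypothesis, 25 | 8·h(m); and 25 | 25 since 25 = 25·1. Therefore 25 | h(m+1).
By the principle of mathematical induction, the result holds for all t ≥ 1.
Therefore the largest such d is 25.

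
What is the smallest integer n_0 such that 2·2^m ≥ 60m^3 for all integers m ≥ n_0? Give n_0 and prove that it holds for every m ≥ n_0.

n_0 = 18

At m = 17: 262144 < 294780, so the inequality fails and n_0 ≥ 18. We prove 2·2^m ≥ 60m^3 for all m ≥ 18.
For the base case m = 18: 2·2^m = 524288 and 60m^3 = 349920, so 524288 ≥ 349920.
Inductive step: suppose the statement holds for some i ≥ 18, so 2·2^i ≥ 60i^3.
Then 2·2^(i + 1) = 2·(2·2^i) ≥ 2·(60i^3).
Also, for i ≥ 18 we have 2·(60i^3) ≥ 60(i+1)^3, since 2 ≥ (1 + 1/i)^3 for all i ≥ 18.
Combining, 2·2^(i + 1) ≥ 60(i+1)^3.
By the principle of mathematical induction, the result holds for all m ≥ 18.
Hence the smallest such n_0 is 18.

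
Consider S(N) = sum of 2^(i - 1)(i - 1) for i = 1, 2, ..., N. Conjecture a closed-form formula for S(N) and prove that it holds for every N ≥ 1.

S(N) = 2^N(N - 2) + 2

We claim S(N) = 2^N(N - 2) + 2 for all N ≥ 1.
Base case (N = 1): S(1) = 0, and the closed form gives 0. They agree.
Inductive step: suppose the statement holds for some i ≥ 1, so S(i) = 2^i(i - 2) + 2.
Then S(i+1) = S(i) + (2^i·i) = (2^i(i - 2) + 2) + (2^i·i).
Simplifying, S(i+1) = 2·2^i·i - 2·2^i + 2 = 2^(i+1)((i+1) - 2) + 2,
which is the closed form with N = i+1.
By induction, the statement is established for all N ≥ 1.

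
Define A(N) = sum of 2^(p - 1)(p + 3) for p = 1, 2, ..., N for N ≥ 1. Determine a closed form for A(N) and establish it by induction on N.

A(N) = 2^N(N + 2) - 2

We claim A(N) = 2^N(N + 2) - 2 for all N ≥ 1.
When N = 1: A(1) = 4, and the closed form gives 4. They agree.
For the inductive step, assume it holds for an arbitrary p ≥ 1, so A(p) = 2^p(p + 2) - 2.
Then A(p+1) = A(p) + (2^p(p + 4)) = (2^p(p + 2) - 2) + (2^p(p + 4)).
Simplifying, A(p+1) = 2·2^p·p + 6·2^p - 2 = 2^(p+1)((p+1) + 2) - 2,
which is the closed form with N = p+1.
By induction, the statement is established for all N ≥ 1.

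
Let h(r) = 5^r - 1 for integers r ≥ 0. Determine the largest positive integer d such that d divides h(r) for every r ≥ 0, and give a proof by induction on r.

Computing the first values: h(0) = 0 and h(1) = 4; gcd(0, 4) = 4, so d ≤ 4.
We prove 4 | 5^r - 1 for all r ≥ 0 by induction on r.
When r = 0: h(0) = 0 = 4·(0), so 4 | h(0).
Inductive step: assume the claim holds for r = j, i.e. 4 | h(j). Then
h(j+1) = 5^(j+1) - 1 = 5·(5^j - 1) + 4 = 5·h(j) + 4. The first term is divisible by 4 by the inductive hypothesis, and 4 is divisible by 4. Hence 4 | h(j+1).
This completes the induction.
Therefore the largest such d is 4.

d = 4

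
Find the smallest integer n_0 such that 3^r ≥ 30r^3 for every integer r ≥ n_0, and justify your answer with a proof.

n_0 = 10

At r = 9: 19683 < 21870, so the inequality fails and n_0 ≥ 10. We prove 3^r ≥ 30r^3 for all r ≥ 10.
Base step (r = 10): 3^r = 59049 and 30r^3 = 30000, so 59049 ≥ 30000.
For the inductive step, assume it holds for an arbitrary i ≥ 10, so 3^i ≥ 30i^3.
Then 3^(i + 1) = 3·(3^i) ≥ 3·(30i^3).
Also, for i ≥ 10 we have 3·(30i^3) ≥ 30(i+1)^3, since 3 ≥ (1 + 1/i)^3 for all i ≥ 10.
Combining, 3^(i + 1) ≥ 30(i+1)^3.
By induction, the statement is established for all r ≥ 10.
Hence the smallest such n_0 is 10.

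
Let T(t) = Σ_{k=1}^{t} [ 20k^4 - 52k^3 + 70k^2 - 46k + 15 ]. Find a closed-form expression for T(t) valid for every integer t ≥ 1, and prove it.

We claim T(t) = t(4t^4 - 3t^3 + 4t^2 - t + 3) for all t ≥ 1.
Base case (t = 1): T(1) = 7, and the closed form gives 7. They agree.
Inductive step: assume the claim holds for t = k, so T(k) = k(4k^4 - 3k^3 + 4k^2 - k + 3).
Then T(k+1) = T(k) + (20k^4 + 28k^3 + 34k^2 + 18k + 7) = (k(4k^4 - 3k^3 + 4k^2 - k + 3)) + (20k^4 + 28k^3 + 34k^2 + 18k + 7).
Simplifying, T(k+1) = (k + 1)(4k^4 + 13k^3 + 19k^2 + 14k + 7) = (k+1)(4(k+1)^4 - 3(k+1)^3 + 4(k+1)^2 - (k+1) + 3),
which is the closed form with t = k+1.
By induction, the statement is established for all t ≥ 1.

T(t) = t(4t^4 - 3t^3 + 4t^2 - t + 3)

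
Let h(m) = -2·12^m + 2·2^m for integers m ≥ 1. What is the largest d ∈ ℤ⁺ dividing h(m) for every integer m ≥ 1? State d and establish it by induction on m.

d = 20

Computing the first values: h(1) = -20 and h(2) = -280; gcd(-20, -280) = 20, so d ≤ 20.
We prove 20 | -2·12^m + 2·2^m for all m ≥ 1 by induction on m.
When m = 1: h(1) = -20 = 20·(-1), so 20 | h(1).
Suppose the result is true for m = r, i.e. 20 | h(r). Then
h(r+1) − 12·h(r) = (-2·12^(r+1) + 2·2^(r+1)) − 12·(-2·12^r + 2·2^r) = (2)·2^r·(2 − 12) = (-20)·2^r. Since 20 | h(r) by the inductive hypothesis, 20 | 12·h(r); and 20 | -20 since -20 = 20·-1. Therefore 20 | h(r+1).
Hence, by induction on m, the claim holds for every m ≥ 1.
Therefore the largest such d is 20.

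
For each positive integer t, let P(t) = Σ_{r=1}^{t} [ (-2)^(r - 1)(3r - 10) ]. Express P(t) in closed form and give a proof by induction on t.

P(t) = (-2)^t(-t + 3) - 3

We claim P(t) = (-2)^t(-t + 3) - 3 for all t ≥ 1.
When t = 1: P(1) = -7, and the closed form gives -7. They agree.
Inductive step: suppose the statement holds for some r ≥ 1, so P(r) = (-2)^r(-r + 3) - 3.
Then P(r+1) = P(r) + ((-2)^r(3r - 7)) = ((-2)^r(-r + 3) - 3) + ((-2)^r(3r - 7)).
Simplifying, P(r+1) = 2(-2)^r·r - 4(-2)^r - 3 = (-2)^(r+1)(-(r+1) + 3) - 3,
which is the closed form with t = r+1.
This completes the induction.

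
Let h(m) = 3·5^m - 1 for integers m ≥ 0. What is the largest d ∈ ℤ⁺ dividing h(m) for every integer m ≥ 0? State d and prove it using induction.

d = 2

Computing the first values: h(0) = 2 and h(1) = 14; gcd(2, 14) = 2, so d ≤ 2.
We prove 2 | 3·5^m - 1 for all m ≥ 0 by induction on m.
For the base case m = 0: h(0) = 2 = 2·(1), so 2 | h(0).
For the inductive step, assume it holds for an arbitrary r ≥ 0, i.e. 2 | h(r). Then
h(r+1) = 3·5^(r+1) - 1 = 5·(3·5^r - 1) + 4 = 5·h(r) + 4. The first term is divisible by 2 by the inductive hypothesis, and 4 is divisible by 2. Hence 2 | h(r+1).
By the principle of mathematical induction, the result holds for all m ≥ 0.
Therefore the largest such d is 2.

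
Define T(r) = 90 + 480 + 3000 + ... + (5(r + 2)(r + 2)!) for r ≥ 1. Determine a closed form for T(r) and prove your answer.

We claim T(r) = 5(r + 3)! - 30 for all r ≥ 1.
For the base case r = 1: T(1) = 90, and the closed form gives 90. They agree.
Inductive step: assume the claim holds for r = p, so T(p) = 5(p + 3)! - 30.
Then T(p+1) = T(p) + (5(p + 3)(p + 3)!) = (5(p + 3)! - 30) + (5(p + 3)(p + 3)!).
Simplifying, T(p+1) = 5((p+1) + 3)! - 30,
which is the closed form with r = p+1.
This completes the induction.

T(r) = 5(r + 3)! - 30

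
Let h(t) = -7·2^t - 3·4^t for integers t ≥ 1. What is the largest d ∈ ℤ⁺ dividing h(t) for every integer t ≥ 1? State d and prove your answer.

d = 2

Computing the first values: h(1) = -26 and h(2) = -76; gcd(-26, -76) = 2, so d ≤ 2.
We prove 2 | -7·2^t - 3·4^t for all t ≥ 1 by induction on t.
Base case (t = 1): h(1) = -26 = 2·(-13), so 2 | h(1).
Inductive step: suppose the statement holds for some k ≥ 1, i.e. 2 | h(k). Then
h(k+1) − 4·h(k) = (-7·2^(k+1) - 3·4^(k+1)) − 4·(-7·2^k - 3·4^k) = (-7)·2^k·(2 − 4) = (14)·2^k. Since 2 | h(k) by the inductive hypothesis, 2 | 4·h(k); and 2 | 14 since 14 = 2·7. Therefore 2 | h(k+1).
This completes the induction.
Therefore the largest such d is 2.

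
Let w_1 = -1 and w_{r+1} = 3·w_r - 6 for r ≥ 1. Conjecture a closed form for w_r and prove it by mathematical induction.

w_r = -4·3^(r - 1) + 3

Computing the first terms: w_1 = -1, w_2 = -9, w_3 = -33. This suggests w_r = -4·3^(r - 1) + 3.
When r = 1: the formula gives -1 = -1 = w_1.
Suppose the result is true for r = k, so w_k = -4·3^(k - 1) + 3.
Then w_{k+1} = 3·w_k - 6 = 3·(-4·3^(k - 1) + 3) - 6 = -4·3^k + 3 = -4·3^((k+1) - 1) + 3,
which is the claimed formula at r = k+1.
This completes the induction.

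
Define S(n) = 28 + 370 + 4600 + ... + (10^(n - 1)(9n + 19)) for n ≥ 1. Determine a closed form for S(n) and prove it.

We claim S(n) = 10^n(n + 2) - 2 for all n ≥ 1.
When n = 1: S(1) = 28, and the closed form gives 28. They agree.
Inductive step: assume the claim holds for n = j, so S(j) = 10^j(j + 2) - 2.
Then S(j+1) = S(j) + (10^j(9j + 28)) = (10^j(j + 2) - 2) + (10^j(9j + 28)).
Simplifying, S(j+1) = 10·10^j·j + 30·10^j - 2 = 10^(j+1)((j+1) + 2) - 2,
which is the closed form with n = j+1.
This completes the induction.

S(n) = 10^n(n + 2) - 2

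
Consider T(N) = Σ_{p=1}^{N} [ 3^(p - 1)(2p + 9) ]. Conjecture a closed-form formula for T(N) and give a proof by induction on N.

T(N) = 3^N(N + 4) - 4

We claim T(N) = 3^N(N + 4) - 4 for all N ≥ 1.
For the base case N = 1: T(1) = 11, and the closed form gives 11. They agree.
Inductive step: suppose the statement holds for some p ≥ 1, so T(p) = 3^p(p + 4) - 4.
Then T(p+1) = T(p) + (3^p(2p + 11)) = (3^p(p + 4) - 4) + (3^p(2p + 11)).
Simplifying, T(p+1) = 3·3^p·p + 15·3^p - 4 = 3^(p+1)((p+1) + 4) - 4,
which is the closed form with N = p+1.
This completes the induction.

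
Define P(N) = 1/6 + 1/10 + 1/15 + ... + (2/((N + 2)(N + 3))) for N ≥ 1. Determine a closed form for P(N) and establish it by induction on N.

P(N) = 2N/(3(N + 3))

We claim P(N) = 2N/(3(N + 3)) for all N ≥ 1.
Base case (N = 1): P(1) = 1/6, and the closed form gives 1/6. They agree.
Suppose the result is true for N = r, so P(r) = 2r/(3(r + 3)).
Then P(r+1) = P(r) + (2/((r + 3)(r + 4))) = (2r/(3(r + 3))) + (2/((r + 3)(r + 4))).
Simplifying, P(r+1) = 2(r + 1)/(3(r + 4)) = 2(r+1)/(3((r+1) + 3)),
which is the closed form with N = r+1.
This completes the induction.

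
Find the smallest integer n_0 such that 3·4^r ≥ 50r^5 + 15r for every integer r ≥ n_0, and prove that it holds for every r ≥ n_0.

At r = 10: 3145728 < 5000150, so the inequality fails and n_0 ≥ 11. We prove 3·4^r ≥ 50r^5 + 15r for all r ≥ 11.
Base case (r = 11): 3·4^r = 12582912 and 50r^5 + 15r = 8052715, so 12582912 ≥ 8052715.
Inductive step: suppose the statement holds for some m ≥ 11, so 3·4^m ≥ 50m^5 + 15m.
Then 3·4^(m + 1) = 4·(3·4^m) ≥ 4·(50m^5 + 15m).
Also, for m ≥ 11 we have 4·(50m^5 + 15m) ≥ 50(m+1)^5 + 15(m+1), since 4·(50m^5 + 15m) − (50(m+1)^5 + 15(m+1)) = 150m^5 - 250m^4 - 500m^3 - 500m^2 - 205m - 65, which is nonnegative for all m ≥ 11.
Combining, 3·4^(m + 1) ≥ 50(m+1)^5 + 15(m+1).
By the principle of mathematical induction, the result holds for all r ≥ 11.
Hence the smallest such n_0 is 11.

n_0 = 11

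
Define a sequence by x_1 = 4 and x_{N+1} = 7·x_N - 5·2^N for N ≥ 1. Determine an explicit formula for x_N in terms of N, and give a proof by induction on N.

x_N = 2^N + 2·7^(N - 1)

Computing the first terms: x_1 = 4, x_2 = 18, x_3 = 106. This suggests x_N = 2^N + 2·7^(N - 1).
When N = 1: the formula gives 4 = 4 = x_1.
For the inductive step, assume it holds for an arbitrary j ≥ 1, so x_j = 2^j + 2·7^(j - 1).
Then x_{j+1} = 7·x_j - 5·2^j = 7·(2^j + 2·7^(j - 1)) - 5·2^j = 2^(j + 1) + 2·7^j = 2^(j+1) + 2·7^((j+1) - 1),
which is the claimed formula at N = j+1.
Hence, by induction on N, the claim holds for every N ≥ 1.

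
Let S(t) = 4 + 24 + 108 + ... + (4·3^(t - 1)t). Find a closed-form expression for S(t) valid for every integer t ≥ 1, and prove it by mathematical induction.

We claim S(t) = 3^t(2t - 1) + 1 for all t ≥ 1.
Base step (t = 1): S(1) = 4, and the closed form gives 4. They agree.
For the inductive step, assume it holds for an arbitrary p ≥ 1, so S(p) = 3^p(2p - 1) + 1.
Then S(p+1) = S(p) + (4·3^p(p + 1)) = (3^p(2p - 1) + 1) + (4·3^p(p + 1)).
Simplifying, S(p+1) = 6·3^p·p + 3·3^p + 1 = 3^(p+1)(2(p+1) - 1) + 1,
which is the closed form with t = p+1.
By the principle of mathematical induction, the result holds for all t ≥ 1.

S(t) = 3^t(2t - 1) + 1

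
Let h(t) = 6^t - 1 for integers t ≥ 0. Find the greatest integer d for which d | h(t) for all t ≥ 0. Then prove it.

Computing the first values: h(0) = 0 and h(1) = 5; gcd(0, 5) = 5, so d ≤ 5.
We prove 5 | 6^t - 1 for all t ≥ 0 by induction on t.
Base step (t = 0): h(0) = 0 = 5·(0), so 5 | h(0).
Inductive step: suppose the statement holds for some p ≥ 0, i.e. 5 | h(p). Then
h(p+1) = 6^(p+1) - 1 = 6·(6^p - 1) + 5 = 6·h(p) + 5. The first term is divisible by 5 by the inductive hypothesis, and 5 is divisible by 5. Hence 5 | h(p+1).
Hence, by induction on t, the claim holds for every t ≥ 0.
Therefore the largest such d is 5.

d = 5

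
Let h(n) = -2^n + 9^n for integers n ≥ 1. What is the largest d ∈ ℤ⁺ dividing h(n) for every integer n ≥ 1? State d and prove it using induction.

Computing the first values: h(1) = 7 and h(2) = 77; gcd(7, 77) = 7, so d ≤ 7.
We prove 7 | -2^n + 9^n for all n ≥ 1 by induction on n.
Base case (n = 1): h(1) = 7 = 7·(1), so 7 | h(1).
Inductive step: assume the claim holds for n = m, i.e. 7 | h(m). Then
9^{m+1} − 2^{m+1} = 9·9^m − 2·2^m = 9·(9^m − 2^m) + (7)·2^m. The first term is divisible by 7 by the inductive hypothesis, and the second term (7)·2^m is divisible by 7 since 7 | 7. Hence 7 | h(m+1).
By induction, the statement is established for all n ≥ 1.
Therefore the largest such d is 7.

d = 7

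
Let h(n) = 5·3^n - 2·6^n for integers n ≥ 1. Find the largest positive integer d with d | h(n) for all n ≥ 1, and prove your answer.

Computing the first values: h(1) = 3 and h(2) = -27; gcd(3, -27) = 3, so d ≤ 3.
We prove 3 | 5·3^n - 2·6^n for all n ≥ 1 by induction on n.
Base case (n = 1): h(1) = 3 = 3·(1), so 3 | h(1).
Inductive step: assume the claim holds for n = r, i.e. 3 | h(r). Then
h(r+1) − 6·h(r) = (5·3^(r+1) - 2·6^(r+1)) − 6·(5·3^r - 2·6^r) = (5)·3^r·(3 − 6) = (-15)·3^r. Since 3 | h(r) by the inductive hypothesis, 3 | 6·h(r); and 3 | -15 since -15 = 3·-5. Therefore 3 | h(r+1).
This completes the induction.
Therefore the largest such d is 3.

d = 3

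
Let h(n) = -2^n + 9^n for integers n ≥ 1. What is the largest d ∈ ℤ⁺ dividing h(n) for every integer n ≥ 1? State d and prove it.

Computing the first values: h(1) = 7 and h(2) = 77; gcd(7, 77) = 7, so d ≤ 7.
We prove 7 | -2^n + 9^n for all n ≥ 1 by induction on n.
Base step (n = 1): h(1) = 7 = 7·(1), so 7 | h(1).
Inductive step: suppose the statement holds for some m ≥ 1, i.e. 7 | h(m). Then
9^{m+1} − 2^{m+1} = 9·9^m − 2·2^m = 9·(9^m − 2^m) + (7)·2^m. The first term is divisible by 7 by the inductive hypothesis, and the second term (7)·2^m is divisible by 7 since 7 | 7. Hence 7 | h(m+1).
By induction, the statement is established for all n ≥ 1.
Therefore the largest such d is 7.

d = 7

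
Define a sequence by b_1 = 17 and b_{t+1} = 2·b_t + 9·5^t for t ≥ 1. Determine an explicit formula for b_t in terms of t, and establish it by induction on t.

Computing the first terms: b_1 = 17, b_2 = 79, b_3 = 383. This suggests b_t = 2^t + 3·5^t.
Base step (t = 1): the formula gives 17 = 17 = b_1.
Inductive step: suppose the statement holds for some j ≥ 1, so b_j = 2^j + 3·5^j.
Then b_{j+1} = 2·b_j + 9·5^j = 2·(2^j + 3·5^j) + 9·5^j = 2^(j + 1) + 3·5^(j + 1),
which is the claimed formula at t = j+1.
By induction, the statement is established for all t ≥ 1.

b_t = 2^t + 3·5^t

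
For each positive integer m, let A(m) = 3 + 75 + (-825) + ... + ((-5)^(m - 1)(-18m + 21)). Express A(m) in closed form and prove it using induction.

We claim A(m) = 3(-5)^m(m - 1) + 3 for all m ≥ 1.
Base step (m = 1): A(1) = 3, and the closed form gives 3. They agree.
Suppose the result is true for m = p, so A(p) = 3(-5)^p(p - 1) + 3.
Then A(p+1) = A(p) + ((-5)^p(-18p + 3)) = (3(-5)^p(p - 1) + 3) + ((-5)^p(-18p + 3)).
Simplifying, A(p+1) = -15(-5)^p·p + 3 = 3(-5)^(p+1)((p+1) - 1) + 3,
which is the closed form with m = p+1.
Hence, by induction on m, the claim holds for every m ≥ 1.

A(m) = 3(-5)^m(m - 1) + 3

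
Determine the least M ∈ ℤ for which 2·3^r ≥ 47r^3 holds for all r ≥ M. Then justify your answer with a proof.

M = 9

At r = 8: 13122 < 24064, so the inequality fails and M ≥ 9. We prove 2·3^r ≥ 47r^3 for all r ≥ 9.
Base step (r = 9): 2·3^r = 39366 and 47r^3 = 34263, so 39366 ≥ 34263.
Suppose the result is true for r = m, so 2·3^m ≥ 47m^3.
Then 2·3^(m + 1) = 3·(2·3^m) ≥ 3·(47m^3).
Also, for m ≥ 9 we have 3·(47m^3) ≥ 47(m+1)^3, since 3 ≥ (1 + 1/m)^3 for all m ≥ 9.
Combining, 2·3^(m + 1) ≥ 47(m+1)^3.
By induction, the statement is established for all r ≥ 9.
Hence the smallest such M is 9.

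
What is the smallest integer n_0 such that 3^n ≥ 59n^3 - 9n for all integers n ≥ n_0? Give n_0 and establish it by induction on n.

At n = 9: 19683 < 42930, so the inequality fails and n_0 ≥ 10. We prove 3^n ≥ 59n^3 - 9n for all n ≥ 10.
For the base case n = 10: 3^n = 59049 and 59n^3 - 9n = 58910, so 59049 ≥ 58910.
Inductive step: assume the claim holds for n = i, so 3^i ≥ 59i^3 - 9i.
Then 3^(i + 1) = 3·(3^i) ≥ 3·(59i^3 - 9i).
Also, for i ≥ 10 we have 3·(59i^3 - 9i) ≥ 59(i+1)^3 - 9(i+1), since 3·(59i^3 - 9i) − (59(i+1)^3 - 9(i+1)) = 118i^3 - 177i^2 - 195i - 50, which is nonnegative for all i ≥ 10.
Combining, 3^(i + 1) ≥ 59(i+1)^3 - 9(i+1).
By induction, the statement is established for all n ≥ 10.
Hence the smallest such n_0 is 10.

n_0 = 10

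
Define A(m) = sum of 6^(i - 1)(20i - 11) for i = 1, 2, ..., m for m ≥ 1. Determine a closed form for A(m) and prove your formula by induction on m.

We claim A(m) = 6^m(4m - 3) + 3 for all m ≥ 1.
For the base case m = 1: A(1) = 9, and the closed form gives 9. They agree.
Inductive step: suppose the statement holds for some i ≥ 1, so A(i) = 6^i(4i - 3) + 3.
Then A(i+1) = A(i) + (6^i(20i + 9)) = (6^i(4i - 3) + 3) + (6^i(20i + 9)).
Simplifying, A(i+1) = 24·6^i·i + 6·6^i + 3 = 6^(i+1)(4(i+1) - 3) + 3,
which is the closed form with m = i+1.
Hence, by induction on m, the claim holds for every m ≥ 1.

A(m) = 6^m(4m - 3) + 3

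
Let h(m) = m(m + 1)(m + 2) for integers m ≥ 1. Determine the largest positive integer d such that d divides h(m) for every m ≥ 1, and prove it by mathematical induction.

Computing the first values: h(1) = 6 and h(2) = 24; gcd(6, 24) = 6, so d ≤ 6.
We prove 6 | m(m + 1)(m + 2) for all m ≥ 1 by induction on m.
Base case (m = 1): h(1) = 6 = 6·(1), so 6 | h(1).
Inductive step: assume the claim holds for m = k, i.e. 6 | h(k). Then
h(k+1) − h(k) = (k+1)·(k+2)·(k+3) − k·(k+1)·(k+2) = (k+1)·(k+2)·[(k+3) − k] = 3·(k+1)·(k+2). The product of 2 consecutive integers is divisible by (2)! = 2, so h(k+1) − h(k) is divisible by 3·2 = 6. By the inductive hypothesis 6 | h(k), hence 6 | h(k+1).
By the principle of mathematical induction, the result holds for all m ≥ 1.
Therefore the largest such d is 6.

d = 6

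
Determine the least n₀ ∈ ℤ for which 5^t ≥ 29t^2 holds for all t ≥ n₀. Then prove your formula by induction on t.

At t = 3: 125 < 261, so the inequality fails and n₀ ≥ 4. We prove 5^t ≥ 29t^2 for all t ≥ 4.
Base step (t = 4): 5^t = 625 and 29t^2 = 464, so 625 ≥ 464.
Inductive step: suppose the statement holds for some r ≥ 4, so 5^r ≥ 29r^2.
Then 5^(r + 1) = 5·(5^r) ≥ 5·(29r^2).
Also, for r ≥ 4 we have 5·(29r^2) ≥ 29(r+1)^2, since 5 ≥ (1 + 1/r)^2 for all r ≥ 4.
Combining, 5^(r + 1) ≥ 29(r+1)^2.
Hence, by induction on t, the claim holds for every t ≥ 4.
Hence the smallest such n₀ is 4.

n₀ = 4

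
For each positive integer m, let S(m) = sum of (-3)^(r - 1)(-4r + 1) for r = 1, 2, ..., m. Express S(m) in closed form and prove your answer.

S(m) = (-3)^m·m

We claim S(m) = (-3)^m·m for all m ≥ 1.
Base step (m = 1): S(1) = -3, and the closed form gives -3. They agree.
Inductive step: suppose the statement holds for some r ≥ 1, so S(r) = (-3)^r·r.
Then S(r+1) = S(r) + ((-3)^r(-4r - 3)) = ((-3)^r·r) + ((-3)^r(-4r - 3)).
Simplifying, S(r+1) = (-3)^(r + 1)(r + 1) = (-3)^(r+1)·(r+1),
which is the closed form with m = r+1.
Hence, by induction on m, the claim holds for every m ≥ 1.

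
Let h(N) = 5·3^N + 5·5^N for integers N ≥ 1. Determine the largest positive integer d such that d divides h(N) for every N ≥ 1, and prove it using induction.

Computing the first values: h(1) = 40 and h(2) = 170; gcd(40, 170) = 10, so d ≤ 10.
We prove 10 | 5·3^N + 5·5^N for all N ≥ 1 by induction on N.
For the base case N = 1: h(1) = 40 = 10·(4), so 10 | h(1).
Suppose the result is true for N = m, i.e. 10 | h(m). Then
h(m+1) − 5·h(m) = (5·3^(m+1) + 5·5^(m+1)) − 5·(5·3^m + 5·5^m) = (5)·3^m·(3 − 5) = (-10)·3^m. Since 10 | h(m) by the inductive hypothesis, 10 | 5·h(m); and 10 | -10 since -10 = 10·-1. Therefore 10 | h(m+1).
This completes the induction.
Therefore the largest such d is 10.

d = 10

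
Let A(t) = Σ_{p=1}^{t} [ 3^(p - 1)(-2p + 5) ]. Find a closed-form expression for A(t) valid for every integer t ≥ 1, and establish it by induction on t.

We claim A(t) = 3^t(-t + 3) - 3 for all t ≥ 1.
When t = 1: A(1) = 3, and the closed form gives 3. They agree.
Inductive step: assume the claim holds for t = p, so A(p) = 3^p(-p + 3) - 3.
Then A(p+1) = A(p) + (3^p(-2p + 3)) = (3^p(-p + 3) - 3) + (3^p(-2p + 3)).
Simplifying, A(p+1) = -3·3^p·p + 6·3^p - 3 = 3^(p+1)(-(p+1) + 3) - 3,
which is the closed form with t = p+1.
This completes the induction.

A(t) = 3^t(-t + 3) - 3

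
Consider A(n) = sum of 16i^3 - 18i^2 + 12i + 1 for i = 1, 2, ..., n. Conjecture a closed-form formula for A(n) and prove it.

A(n) = n(4n^3 + 2n^2 + n + 4)

We claim A(n) = n(4n^3 + 2n^2 + n + 4) for all n ≥ 1.
For the base case n = 1: A(1) = 11, and the closed form gives 11. They agree.
Inductive step: suppose the statement holds for some i ≥ 1, so A(i) = i(4i^3 + 2i^2 + i + 4).
Then A(i+1) = A(i) + (16i^3 + 30i^2 + 24i + 11) = (i(4i^3 + 2i^2 + i + 4)) + (16i^3 + 30i^2 + 24i + 11).
Simplifying, A(i+1) = (i + 1)(4i^3 + 14i^2 + 17i + 11) = (i+1)(4(i+1)^3 + 2(i+1)^2 + (i+1) + 4),
which is the closed form with n = i+1.
By induction, the statement is established for all n ≥ 1.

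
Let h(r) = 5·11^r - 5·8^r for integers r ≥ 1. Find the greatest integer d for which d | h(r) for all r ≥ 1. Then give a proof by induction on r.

d = 15

Computing the first values: h(1) = 15 and h(2) = 285; gcd(15, 285) = 15, so d ≤ 15.
We prove 15 | 5·11^r - 5·8^r for all r ≥ 1 by induction on r.
Base step (r = 1): h(1) = 15 = 15·(1), so 15 | h(1).
Suppose the result is true for r = m, i.e. 15 | h(m). Then
h(m+1) − 11·h(m) = (5·11^(m+1) - 5·8^(m+1)) − 11·(5·11^m - 5·8^m) = (-5)·8^m·(8 − 11) = (15)·8^m. Since 15 | h(m) by the inductive hypothesis, 15 | 11·h(m); and 15 | 15 since 15 = 15·1. Therefore 15 | h(m+1).
Hence, by induction on r, the claim holds for every r ≥ 1.
Therefore the largest such d is 15.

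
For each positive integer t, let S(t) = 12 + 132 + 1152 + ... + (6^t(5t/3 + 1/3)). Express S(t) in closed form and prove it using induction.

We claim S(t) = 2·6^t·t for all t ≥ 1.
When t = 1: S(1) = 12, and the closed form gives 12. They agree.
Suppose the result is true for t = i, so S(i) = 2·6^i·i.
Then S(i+1) = S(i) + (6^i(10i + 12)) = (2·6^i·i) + (6^i(10i + 12)).
Simplifying, S(i+1) = 12·6^i(i + 1) = 2·6^(i+1)·(i+1),
which is the closed form with t = i+1.
This completes the induction.

S(t) = 2·6^t·t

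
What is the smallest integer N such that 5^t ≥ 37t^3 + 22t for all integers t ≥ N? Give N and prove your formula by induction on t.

At t = 5: 3125 < 4735, so the inequality fails and N ≥ 6. We prove 5^t ≥ 37t^3 + 22t for all t ≥ 6.
When t = 6: 5^t = 15625 and 37t^3 + 22t = 8124, so 15625 ≥ 8124.
For the inductive step, assume it holds for an arbitrary k ≥ 6, so 5^k ≥ 37k^3 + 22k.
Then 5^(k + 1) = 5·(5^k) ≥ 5·(37k^3 + 22k).
Also, for k ≥ 6 we have 5·(37k^3 + 22k) ≥ 37(k+1)^3 + 22(k+1), since 5·(37k^3 + 22k) − (37(k+1)^3 + 22(k+1)) = 148k^3 - 111k^2 - 23k - 59, which is nonnegative for all k ≥ 6.
Combining, 5^(k + 1) ≥ 37(k+1)^3 + 22(k+1).
This completes the induction.
Hence the smallest such N is 6.

N = 6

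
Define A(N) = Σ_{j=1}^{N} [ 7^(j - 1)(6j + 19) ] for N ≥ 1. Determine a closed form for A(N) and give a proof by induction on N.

A(N) = 7^N(N + 3) - 3

We claim A(N) = 7^N(N + 3) - 3 for all N ≥ 1.
Base case (N = 1): A(1) = 25, and the closed form gives 25. They agree.
Inductive step: suppose the statement holds for some j ≥ 1, so A(j) = 7^j(j + 3) - 3.
Then A(j+1) = A(j) + (7^j(6j + 25)) = (7^j(j + 3) - 3) + (7^j(6j + 25)).
Simplifying, A(j+1) = 7·7^j·j + 28·7^j - 3 = 7^(j+1)((j+1) + 3) - 3,
which is the closed form with N = j+1.
By the principle of mathematical induction, the result holds for all N ≥ 1.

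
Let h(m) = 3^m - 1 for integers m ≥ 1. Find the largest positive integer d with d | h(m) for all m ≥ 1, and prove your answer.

d = 2

Computing the first values: h(1) = 2 and h(2) = 8; gcd(2, 8) = 2, so d ≤ 2.
We prove 2 | 3^m - 1 for all m ≥ 1 by induction on m.
For the base case m = 1: h(1) = 2 = 2·(1), so 2 | h(1).
Inductive step: suppose the statement holds for some j ≥ 1, i.e. 2 | h(j). Then
3^{j+1} − 1^{j+1} = 3·3^j − 1·1^j = 3·(3^j − 1^j) + (2)·1^j. The first term is divisible by 2 by the inductive hypothesis, and the second term (2)·1^j is divisible by 2 since 2 | 2. Hence 2 | h(j+1).
By the principle of mathematical induction, the result holds for all m ≥ 1.
Therefore the largest such d is 2.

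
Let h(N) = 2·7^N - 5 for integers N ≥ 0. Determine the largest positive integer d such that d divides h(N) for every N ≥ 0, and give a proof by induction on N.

d = 3

Computing the first values: h(0) = -3 and h(1) = 9; gcd(-3, 9) = 3, so d ≤ 3.
We prove 3 | 2·7^N - 5 for all N ≥ 0 by induction on N.
Base case (N = 0): h(0) = -3 = 3·(-1), so 3 | h(0).
Suppose the result is true for N = k, i.e. 3 | h(k). Then
h(k+1) = 2·7^(k+1) - 5 = 7·(2·7^k - 5) + 30 = 7·h(k) + 30. The first term is divisible by 3 by the inductive hypothesis, and 30 is divisible by 3. Hence 3 | h(k+1).
This completes the induction.
Therefore the largest such d is 3.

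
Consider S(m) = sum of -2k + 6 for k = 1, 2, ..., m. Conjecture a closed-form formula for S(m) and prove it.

We claim S(m) = -m(m - 5) for all m ≥ 1.
Base step (m = 1): S(1) = 4, and the closed form gives 4. They agree.
Inductive step: suppose the statement holds for some k ≥ 1, so S(k) = k(-k + 5).
Then S(k+1) = S(k) + (-2k + 4) = (k(-k + 5)) + (-2k + 4).
Simplifying, S(k+1) = -(k - 4)(k + 1) = -(k+1)((k+1) - 5),
which is the closed form with m = k+1.
This completes the induction.

S(m) = -m(m - 5)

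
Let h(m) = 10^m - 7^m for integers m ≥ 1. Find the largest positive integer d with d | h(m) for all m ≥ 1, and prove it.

Computing the first values: h(1) = 3 and h(2) = 51; gcd(3, 51) = 3, so d ≤ 3.
We prove 3 | 10^m - 7^m for all m ≥ 1 by induction on m.
For the base case m = 1: h(1) = 3 = 3·(1), so 3 | h(1).
For the inductive step, assume it holds for an arbitrary k ≥ 1, i.e. 3 | h(k). Then
10^{k+1} − 7^{k+1} = 10·10^k − 7·7^k = 10·(10^k − 7^k) + (3)·7^k. The first term is divisible by 3 by the inductive hypothesis, and the second term (3)·7^k is divisible by 3 since 3 | 3. Hence 3 | h(k+1).
Hence, by induction on m, the claim holds for every m ≥ 1.
Therefore the largest such d is 3.

d = 3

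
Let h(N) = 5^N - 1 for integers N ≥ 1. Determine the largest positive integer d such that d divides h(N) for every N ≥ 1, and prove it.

d = 4

Computing the first values: h(1) = 4 and h(2) = 24; gcd(4, 24) = 4, so d ≤ 4.
We prove 4 | 5^N - 1 for all N ≥ 1 by induction on N.
For the base case N = 1: h(1) = 4 = 4·(1), so 4 | h(1).
Inductive step: assume the claim holds for N = j, i.e. 4 | h(j). Then
5^{j+1} − 1^{j+1} = 5·5^j − 1·1^j = 5·(5^j − 1^j) + (4)·1^j. The first term is divisible by 4 by the inductive hypothesis, and the second term (4)·1^j is divisible by 4 since 4 | 4. Hence 4 | h(j+1).
Hence, by induction on N, the claim holds for every N ≥ 1.
Therefore the largest such d is 4.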